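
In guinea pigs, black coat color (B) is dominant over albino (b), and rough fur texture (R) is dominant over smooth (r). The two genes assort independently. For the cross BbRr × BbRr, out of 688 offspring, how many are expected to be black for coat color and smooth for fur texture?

Dihybrid cross BbRr × BbRr — consider each gene separately:
coat color: Bb × Bb → 1 BB, 2 Bb, 1 bb → 3 B_ : 1 bb (out of 4)
fur texture: Rr × Rr → 1 RR, 2 Rr, 1 rr → 3 R_ : 1 rr (out of 4)
Looking for: black (B_) and smooth (rr)
P(black) = 3/4, P(smooth) = 1/4
P(both) = 3/4 × 1/4 = 3/16
Expected count = 3/16 × 688 = 129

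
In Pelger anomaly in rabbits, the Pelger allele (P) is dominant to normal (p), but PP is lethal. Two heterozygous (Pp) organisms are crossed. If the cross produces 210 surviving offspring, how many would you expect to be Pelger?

Cross: Pp × Pp
Punnett square offspring (before lethality): 1 PP, 2 Pp, 1 pp
The PP genotype is lethal (embryos die); surviving offspring: 2 Pp, 1 pp
Pelger: 2 out of 3 → fraction 2/3
Expected count = 2/3 × 210 = 140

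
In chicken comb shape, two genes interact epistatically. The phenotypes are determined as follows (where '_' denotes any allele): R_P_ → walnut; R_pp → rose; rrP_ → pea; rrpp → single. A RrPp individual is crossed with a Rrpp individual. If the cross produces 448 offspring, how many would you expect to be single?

Cross: RrPp × Rrpp — consider each gene separately:
R gene: Rr × Rr → 1 RR, 2 Rr, 1 rr → 3 R_ : 1 rr (out of 4)
P gene: Pp × pp → 2 Pp, 2 pp → 2 P_ : 2 pp (out of 4)
Genotype classes (out of 4 × 4 = 16): R_P_ = 3×2 = 6; R_pp = 3×2 = 6; rrP_ = 1×2 = 2; rrpp = 1×2 = 2
Apply the phenotype rules: R_P_ (6) → walnut; R_pp (6) → rose; rrP_ (2) → pea; rrpp (2) → single
Phenotype counts (out of 16): 6 walnut, 6 rose, 2 pea, 2 single
single: 2 out of 16 → fraction 1/8
Expected count = 1/8 × 448 = 56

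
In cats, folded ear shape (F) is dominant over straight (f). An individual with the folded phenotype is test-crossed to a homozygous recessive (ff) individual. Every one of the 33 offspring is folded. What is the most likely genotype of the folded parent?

Test cross: ? × ff
All offspring are folded.
If the unknown parent were heterozygous (Ff), about half of 33 offspring would be straight; none are. The unknown parent is most likely homozygous dominant (FF).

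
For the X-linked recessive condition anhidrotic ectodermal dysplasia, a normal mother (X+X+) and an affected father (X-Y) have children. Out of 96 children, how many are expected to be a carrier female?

Cross: X+X+ × X-Y
Offspring: 2 X+X-, 2 X+Y
Probability of a carrier female: 2/4 = 1/2
Expected count = 1/2 × 96 = 48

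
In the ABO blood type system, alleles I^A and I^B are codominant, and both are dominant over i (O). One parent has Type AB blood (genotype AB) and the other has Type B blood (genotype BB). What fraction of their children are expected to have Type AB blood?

Cross: AB × BB
Possible offspring genotypes: 2 AB, 2 BB
Blood type counts: 2 Type AB, 2 Type B
Probability of Type AB: 2/4 = 1/2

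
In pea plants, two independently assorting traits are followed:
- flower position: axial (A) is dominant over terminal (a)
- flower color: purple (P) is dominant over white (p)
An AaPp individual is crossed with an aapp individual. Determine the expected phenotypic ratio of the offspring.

Dihybrid cross AaPp × aapp — consider each gene separately:
flower position: Aa × aa → 2 Aa, 2 aa → 2 A_ : 2 aa (out of 4)
flower color: Pp × pp → 2 Pp, 2 pp → 2 P_ : 2 pp (out of 4)
Combine (counts out of 4 × 4 = 16): axial/purple (A_P_) = 2×2 = 4; axial/white (A_pp) = 2×2 = 4; terminal/purple (aaP_) = 2×2 = 4; terminal/white (aapp) = 2×2 = 4
Phenotype counts (out of 16): 4 axial/purple, 4 axial/white, 4 terminal/purple, 4 terminal/white
Ratio: 1 axial/purple : 1 axial/white : 1 terminal/purple : 1 terminal/white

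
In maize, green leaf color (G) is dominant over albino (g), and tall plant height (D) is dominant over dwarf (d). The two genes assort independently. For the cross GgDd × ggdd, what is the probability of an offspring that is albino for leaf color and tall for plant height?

Dihybrid cross GgDd × ggdd — consider each gene separately:
leaf color: Gg × gg → 2 Gg, 2 gg → 2 G_ : 2 gg (out of 4)
plant height: Dd × dd → 2 Dd, 2 dd → 2 D_ : 2 dd (out of 4)
Looking for: albino (gg) and tall (D_)
P(albino) = 2/4, P(tall) = 2/4
P(both) = 2/4 × 2/4 = 4/16 = 1/4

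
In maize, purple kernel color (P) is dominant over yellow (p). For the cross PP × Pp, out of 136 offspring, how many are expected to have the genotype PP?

Punnett square for PP × Pp:
Offspring genotypes: 2 PP, 2 Pp
Total offspring: 4
Count with target: 2
Probability: 2/4 = 1/2
Expected count = 1/2 × 136 = 68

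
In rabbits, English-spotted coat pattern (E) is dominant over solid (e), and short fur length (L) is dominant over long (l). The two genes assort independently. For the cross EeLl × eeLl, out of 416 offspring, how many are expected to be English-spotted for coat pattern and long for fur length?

Dihybrid cross EeLl × eeLl — consider each gene separately:
coat pattern: Ee × ee → 2 Ee, 2 ee → 2 E_ : 2 ee (out of 4)
fur length: Ll × Ll → 1 LL, 2 Ll, 1 ll → 3 L_ : 1 ll (out of 4)
Looking for: English-spotted (E_) and long (ll)
P(English-spotted) = 2/4, P(long) = 1/4
P(both) = 2/4 × 1/4 = 2/16 = 1/8
Expected count = 1/8 × 416 = 52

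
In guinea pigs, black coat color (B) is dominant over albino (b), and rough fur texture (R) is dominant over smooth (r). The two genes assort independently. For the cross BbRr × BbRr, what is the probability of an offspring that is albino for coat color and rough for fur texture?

Dihybrid cross BbRr × BbRr — consider each gene separately:
coat color: Bb × Bb → 1 BB, 2 Bb, 1 bb → 3 B_ : 1 bb (out of 4)
fur texture: Rr × Rr → 1 RR, 2 Rr, 1 rr → 3 R_ : 1 rr (out of 4)
Looking for: albino (bb) and rough (R_)
P(albino) = 1/4, P(rough) = 3/4
P(both) = 1/4 × 3/4 = 3/16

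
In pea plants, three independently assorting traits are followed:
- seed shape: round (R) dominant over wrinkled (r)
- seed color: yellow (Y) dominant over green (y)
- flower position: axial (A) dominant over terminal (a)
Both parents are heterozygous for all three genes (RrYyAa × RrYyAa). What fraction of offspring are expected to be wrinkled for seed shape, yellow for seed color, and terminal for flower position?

Trihybrid cross: RrYyAa × RrYyAa
Each trait segregates independently with a 3:1 phenotypic ratio, so each gene contributes 3/4 (dominant) or 1/4 (recessive).
Target: wrinkled (seed shape), yellow (seed color), terminal (flower position)
Probability = product of independent per-trait probabilities
= 1/4 × 3/4 × 1/4 = 3/64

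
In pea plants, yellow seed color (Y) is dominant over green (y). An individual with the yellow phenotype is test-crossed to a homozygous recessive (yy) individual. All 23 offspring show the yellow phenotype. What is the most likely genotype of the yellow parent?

Test cross: ? × yy
All offspring are yellow.
If the unknown parent were heterozygous (Yy), about half of 23 offspring would be green; none are. The unknown parent is most likely homozygous dominant (YY).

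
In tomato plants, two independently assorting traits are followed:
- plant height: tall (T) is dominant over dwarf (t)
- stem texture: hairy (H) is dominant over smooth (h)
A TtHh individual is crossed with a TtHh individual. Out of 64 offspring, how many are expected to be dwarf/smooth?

Dihybrid cross TtHh × TtHh — consider each gene separately:
plant height: Tt × Tt → 1 TT, 2 Tt, 1 tt → 3 T_ : 1 tt (out of 4)
stem texture: Hh × Hh → 1 HH, 2 Hh, 1 hh → 3 H_ : 1 hh (out of 4)
Combine (counts out of 4 × 4 = 16): tall/hairy (T_H_) = 3×3 = 9; tall/smooth (T_hh) = 3×1 = 3; dwarf/hairy (ttH_) = 1×3 = 3; dwarf/smooth (tthh) = 1×1 = 1
Phenotype counts (out of 16): 9 tall/hairy, 3 tall/smooth, 3 dwarf/hairy, 1 dwarf/smooth
dwarf/smooth: 1 out of 16 → fraction 1/16
Expected count = 1/16 × 64 = 4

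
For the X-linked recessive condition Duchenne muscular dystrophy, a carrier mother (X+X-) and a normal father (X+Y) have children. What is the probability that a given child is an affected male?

Cross: X+X- × X+Y
Offspring: 1 X+X+, 1 X+Y, 1 X+X-, 1 X-Y
Probability of an affected male: 1/4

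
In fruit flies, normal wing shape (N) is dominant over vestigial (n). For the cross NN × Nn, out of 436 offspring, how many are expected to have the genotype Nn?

Punnett square for NN × Nn:
Offspring genotypes: 2 NN, 2 Nn
Total offspring: 4
Count with target: 2
Probability: 2/4 = 1/2
Expected count = 1/2 × 436 = 218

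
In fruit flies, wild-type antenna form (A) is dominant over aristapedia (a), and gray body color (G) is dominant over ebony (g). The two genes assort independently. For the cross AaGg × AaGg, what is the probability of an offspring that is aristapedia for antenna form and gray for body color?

Dihybrid cross AaGg × AaGg — consider each gene separately:
antenna form: Aa × Aa → 1 AA, 2 Aa, 1 aa → 3 A_ : 1 aa (out of 4)
body color: Gg × Gg → 1 GG, 2 Gg, 1 gg → 3 G_ : 1 gg (out of 4)
Looking for: aristapedia (aa) and gray (G_)
P(aristapedia) = 1/4, P(gray) = 3/4
P(both) = 1/4 × 3/4 = 3/16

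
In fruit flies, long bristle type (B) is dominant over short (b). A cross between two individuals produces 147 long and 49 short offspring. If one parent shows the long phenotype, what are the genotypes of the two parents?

Observed offspring: 147 long, 49 short
The observed ratio simplifies to 3:1. Short (bb) offspring appear, so each parent must contribute one b allele. The parent stated to show long carries B, so it is Bb. The other parent is then either Bb or bb: Bb × bb would give a 1:1 split, whereas Bb × Bb gives 3:1 — matching the data. So both parents are heterozygous (Bb × Bb).
Parent genotypes: Bb × Bb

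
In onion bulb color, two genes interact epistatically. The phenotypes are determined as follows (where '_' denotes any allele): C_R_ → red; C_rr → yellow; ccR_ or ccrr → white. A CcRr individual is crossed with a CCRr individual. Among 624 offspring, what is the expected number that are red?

Cross: CcRr × CCRr — consider each gene separately:
C gene: Cc × CC → 2 CC, 2 Cc → 4 C_ (out of 4)
R gene: Rr × Rr → 1 RR, 2 Rr, 1 rr → 3 R_ : 1 rr (out of 4)
Genotype classes (out of 4 × 4 = 16): C_R_ = 4×3 = 12; C_rr = 4×1 = 4
Apply the phenotype rules: C_R_ (12) → red; C_rr (4) → yellow
Phenotype counts (out of 16): 12 red, 4 yellow
red: 12 out of 16 → fraction 3/4
Expected count = 3/4 × 624 = 468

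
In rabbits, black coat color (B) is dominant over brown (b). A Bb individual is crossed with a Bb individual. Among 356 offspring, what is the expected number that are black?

Punnett square for Bb × Bb:
Offspring genotypes: 1 BB, 2 Bb, 1 bb
black: 3, brown: 1
black: 3 out of 4 → fraction 3/4
Expected count = 3/4 × 356 = 267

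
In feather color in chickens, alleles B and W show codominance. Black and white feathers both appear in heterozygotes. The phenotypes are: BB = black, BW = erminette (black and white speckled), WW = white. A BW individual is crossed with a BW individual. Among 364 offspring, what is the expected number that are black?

Punnett square for BW × BW:
Offspring genotypes: 1 BB, 2 BW, 1 WW
Phenotype counts: 1 black, 2 erminette (black and white speckled), 1 white
black: 1 out of 4 → fraction 1/4
Expected count = 1/4 × 364 = 91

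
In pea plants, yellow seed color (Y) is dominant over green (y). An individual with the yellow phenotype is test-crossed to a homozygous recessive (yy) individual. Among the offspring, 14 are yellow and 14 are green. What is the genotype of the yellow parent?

Test cross: ? × yy
Offspring: 14 yellow, 14 green — approximately 1:1.
A 1:1 ratio in a test cross indicates the unknown parent is heterozygous (Yy).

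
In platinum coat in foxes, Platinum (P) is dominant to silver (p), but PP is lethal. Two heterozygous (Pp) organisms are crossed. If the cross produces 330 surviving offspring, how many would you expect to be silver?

Cross: Pp × Pp
Punnett square offspring (before lethality): 1 PP, 2 Pp, 1 pp
The PP genotype is lethal (embryos die); surviving offspring: 2 Pp, 1 pp
silver: 1 out of 3 → fraction 1/3
Expected count = 1/3 × 330 = 110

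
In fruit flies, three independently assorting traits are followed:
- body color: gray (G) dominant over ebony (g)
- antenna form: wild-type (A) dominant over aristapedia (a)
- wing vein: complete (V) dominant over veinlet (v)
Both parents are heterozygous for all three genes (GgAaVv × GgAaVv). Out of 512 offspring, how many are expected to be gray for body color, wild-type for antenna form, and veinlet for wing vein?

Trihybrid cross: GgAaVv × GgAaVv
Each trait segregates independently with a 3:1 phenotypic ratio, so each gene contributes 3/4 (dominant) or 1/4 (recessive).
Target: gray (body color), wild-type (antenna form), veinlet (wing vein)
Probability = product of independent per-trait probabilities
= 3/4 × 3/4 × 1/4 = 9/64
Expected count = 9/64 × 512 = 72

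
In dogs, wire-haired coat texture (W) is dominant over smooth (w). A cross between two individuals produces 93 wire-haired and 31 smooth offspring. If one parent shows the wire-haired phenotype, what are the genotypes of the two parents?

Observed offspring: 93 wire-haired, 31 smooth
The observed ratio simplifies to 3:1. Smooth (ww) offspring appear, so each parent must contribute one w allele. The parent stated to show wire-haired carries W, so it is Ww. The other parent is then either Ww or ww: Ww × ww would give a 1:1 split, whereas Ww × Ww gives 3:1 — matching the data. So both parents are heterozygous (Ww × Ww).
Parent genotypes: Ww × Ww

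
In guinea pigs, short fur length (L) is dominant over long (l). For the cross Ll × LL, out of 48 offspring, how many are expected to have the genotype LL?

Punnett square for Ll × LL:
Offspring genotypes: 2 LL, 2 Ll
Total offspring: 4
Count with target: 2
Probability: 2/4 = 1/2
Expected count = 1/2 × 48 = 24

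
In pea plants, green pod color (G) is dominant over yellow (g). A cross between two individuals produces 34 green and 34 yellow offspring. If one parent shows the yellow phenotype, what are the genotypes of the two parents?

Observed offspring: 34 green, 34 yellow
The observed ratio simplifies to 1:1. One parent shows yellow, so its genotype must be gg. A 1:1 offspring split requires the other parent to be heterozygous (Gg).
Parent genotypes: gg × Gg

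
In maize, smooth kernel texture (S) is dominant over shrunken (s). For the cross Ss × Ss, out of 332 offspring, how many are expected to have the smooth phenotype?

Punnett square for Ss × Ss:
Offspring genotypes: 1 SS, 2 Ss, 1 ss
Total offspring: 4
Count with target: 3
Probability: 3/4
Expected count = 3/4 × 332 = 249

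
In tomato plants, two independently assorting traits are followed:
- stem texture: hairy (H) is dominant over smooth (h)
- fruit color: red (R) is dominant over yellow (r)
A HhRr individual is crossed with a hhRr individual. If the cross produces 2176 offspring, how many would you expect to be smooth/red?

Dihybrid cross HhRr × hhRr — consider each gene separately:
stem texture: Hh × hh → 2 Hh, 2 hh → 2 H_ : 2 hh (out of 4)
fruit color: Rr × Rr → 1 RR, 2 Rr, 1 rr → 3 R_ : 1 rr (out of 4)
Combine (counts out of 4 × 4 = 16): hairy/red (H_R_) = 2×3 = 6; hairy/yellow (H_rr) = 2×1 = 2; smooth/red (hhR_) = 2×3 = 6; smooth/yellow (hhrr) = 2×1 = 2
Phenotype counts (out of 16): 6 hairy/red, 2 hairy/yellow, 6 smooth/red, 2 smooth/yellow
smooth/red: 6 out of 16 → fraction 3/8
Expected count = 3/8 × 2176 = 816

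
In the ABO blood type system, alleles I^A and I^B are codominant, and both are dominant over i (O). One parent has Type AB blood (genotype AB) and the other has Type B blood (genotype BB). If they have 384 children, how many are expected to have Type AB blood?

Cross: AB × BB
Possible offspring genotypes: 2 AB, 2 BB
Blood type counts: 2 Type AB, 2 Type B
Probability of Type AB: 2/4 = 1/2
Expected count = 1/2 × 384 = 192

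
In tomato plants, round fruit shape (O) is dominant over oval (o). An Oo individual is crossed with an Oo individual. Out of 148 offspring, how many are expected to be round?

Punnett square for Oo × Oo:
Offspring genotypes: 1 OO, 2 Oo, 1 oo
round: 3, oval: 1
round: 3 out of 4 → fraction 3/4
Expected count = 3/4 × 148 = 111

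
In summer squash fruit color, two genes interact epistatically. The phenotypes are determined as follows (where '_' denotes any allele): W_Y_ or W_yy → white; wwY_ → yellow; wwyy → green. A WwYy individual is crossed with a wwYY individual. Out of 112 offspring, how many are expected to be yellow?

Cross: WwYy × wwYY — consider each gene separately:
W gene: Ww × ww → 2 Ww, 2 ww → 2 W_ : 2 ww (out of 4)
Y gene: Yy × YY → 2 YY, 2 Yy → 4 Y_ (out of 4)
Genotype classes (out of 4 × 4 = 16): W_Y_ = 2×4 = 8; wwY_ = 2×4 = 8
Apply the phenotype rules: W_Y_ (8) → white; wwY_ (8) → yellow
Phenotype counts (out of 16): 8 white, 8 yellow
yellow: 8 out of 16 → fraction 1/2
Expected count = 1/2 × 112 = 56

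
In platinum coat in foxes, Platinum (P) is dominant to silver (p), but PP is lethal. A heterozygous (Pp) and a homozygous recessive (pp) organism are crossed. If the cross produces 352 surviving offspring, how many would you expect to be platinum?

Cross: Pp × pp
Punnett square offspring (before lethality): 2 Pp, 2 pp
No PP offspring are produced in this cross.
platinum: 2 out of 4 → fraction 1/2
Expected count = 1/2 × 352 = 176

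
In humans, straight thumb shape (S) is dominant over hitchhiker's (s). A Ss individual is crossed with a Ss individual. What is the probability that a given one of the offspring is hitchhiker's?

Punnett square for Ss × Ss:
Offspring genotypes: 1 SS, 2 Ss, 1 ss
straight: 3, hitchhiker's: 1
hitchhiker's: 1 out of 4
Probability: 1/4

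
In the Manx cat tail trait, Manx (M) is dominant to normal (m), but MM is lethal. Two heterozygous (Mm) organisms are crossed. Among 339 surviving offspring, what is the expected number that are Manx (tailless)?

Cross: Mm × Mm
Punnett square offspring (before lethality): 1 MM, 2 Mm, 1 mm
The MM genotype is lethal (embryos die); surviving offspring: 2 Mm, 1 mm
Manx (tailless): 2 out of 3 → fraction 2/3
Expected count = 2/3 × 339 = 226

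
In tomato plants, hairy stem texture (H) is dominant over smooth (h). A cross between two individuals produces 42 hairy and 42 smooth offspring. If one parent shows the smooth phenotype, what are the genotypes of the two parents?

Observed offspring: 42 hairy, 42 smooth
The observed ratio simplifies to 1:1. One parent shows smooth, so its genotype must be hh. A 1:1 offspring split requires the other parent to be heterozygous (Hh).
Parent genotypes: hh × Hh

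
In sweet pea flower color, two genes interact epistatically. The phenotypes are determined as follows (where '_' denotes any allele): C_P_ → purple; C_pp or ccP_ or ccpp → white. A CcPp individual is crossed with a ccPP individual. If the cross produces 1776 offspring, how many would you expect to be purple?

Cross: CcPp × ccPP — consider each gene separately:
C gene: Cc × cc → 2 Cc, 2 cc → 2 C_ : 2 cc (out of 4)
P gene: Pp × PP → 2 PP, 2 Pp → 4 P_ (out of 4)
Genotype classes (out of 4 × 4 = 16): C_P_ = 2×4 = 8; ccP_ = 2×4 = 8
Apply the phenotype rules: C_P_ (8) → purple; ccP_ (8) → white
Phenotype counts (out of 16): 8 purple, 8 white
purple: 8 out of 16 → fraction 1/2
Expected count = 1/2 × 1776 = 888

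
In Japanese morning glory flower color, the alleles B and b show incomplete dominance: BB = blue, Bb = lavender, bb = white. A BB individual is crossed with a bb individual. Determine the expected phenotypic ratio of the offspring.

Punnett square for BB × bb:
Offspring genotypes: 4 Bb
Phenotype counts: 4 lavender
Ratio: all lavender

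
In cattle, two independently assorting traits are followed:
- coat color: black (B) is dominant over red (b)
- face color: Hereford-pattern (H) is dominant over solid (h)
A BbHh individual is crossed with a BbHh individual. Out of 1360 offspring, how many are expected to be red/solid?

Dihybrid cross BbHh × BbHh — consider each gene separately:
coat color: Bb × Bb → 1 BB, 2 Bb, 1 bb → 3 B_ : 1 bb (out of 4)
face color: Hh × Hh → 1 HH, 2 Hh, 1 hh → 3 H_ : 1 hh (out of 4)
Combine (counts out of 4 × 4 = 16): black/Hereford-pattern (B_H_) = 3×3 = 9; black/solid (B_hh) = 3×1 = 3; red/Hereford-pattern (bbH_) = 1×3 = 3; red/solid (bbhh) = 1×1 = 1
Phenotype counts (out of 16): 9 black/Hereford-pattern, 3 black/solid, 3 red/Hereford-pattern, 1 red/solid
red/solid: 1 out of 16 → fraction 1/16
Expected count = 1/16 × 1360 = 85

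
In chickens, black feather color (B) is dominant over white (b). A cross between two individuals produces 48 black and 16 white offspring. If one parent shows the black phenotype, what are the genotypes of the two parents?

Observed offspring: 48 black, 16 white
The observed ratio simplifies to 3:1. White (bb) offspring appear, so each parent must contribute one b allele. The parent stated to show black carries B, so it is Bb. The other parent is then either Bb or bb: Bb × bb would give a 1:1 split, whereas Bb × Bb gives 3:1 — matching the data. So both parents are heterozygous (Bb × Bb).
Parent genotypes: Bb × Bb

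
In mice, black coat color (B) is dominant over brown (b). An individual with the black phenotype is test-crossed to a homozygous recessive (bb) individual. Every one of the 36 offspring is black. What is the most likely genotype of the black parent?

Test cross: ? × bb
All offspring are black.
If the unknown parent were heterozygous (Bb), about half of 36 offspring would be brown; none are. The unknown parent is most likely homozygous dominant (BB).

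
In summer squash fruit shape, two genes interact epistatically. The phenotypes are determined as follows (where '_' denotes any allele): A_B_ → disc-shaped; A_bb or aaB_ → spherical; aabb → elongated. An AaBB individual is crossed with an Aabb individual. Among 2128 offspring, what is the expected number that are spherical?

Cross: AaBB × Aabb — consider each gene separately:
A gene: Aa × Aa → 1 AA, 2 Aa, 1 aa → 3 A_ : 1 aa (out of 4)
B gene: BB × bb → 4 Bb → 4 B_ (out of 4)
Genotype classes (out of 4 × 4 = 16): A_B_ = 3×4 = 12; aaB_ = 1×4 = 4
Apply the phenotype rules: A_B_ (12) → disc-shaped; aaB_ (4) → spherical
Phenotype counts (out of 16): 12 disc-shaped, 4 spherical
spherical: 4 out of 16 → fraction 1/4
Expected count = 1/4 × 2128 = 532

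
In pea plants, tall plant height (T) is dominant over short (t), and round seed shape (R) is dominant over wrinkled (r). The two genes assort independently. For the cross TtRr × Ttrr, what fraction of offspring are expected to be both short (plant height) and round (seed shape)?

Dihybrid cross TtRr × Ttrr — consider each gene separately:
plant height: Tt × Tt → 1 TT, 2 Tt, 1 tt → 3 T_ : 1 tt (out of 4)
seed shape: Rr × rr → 2 Rr, 2 rr → 2 R_ : 2 rr (out of 4)
Looking for: short (tt) and round (R_)
P(short) = 1/4, P(round) = 2/4
P(both) = 1/4 × 2/4 = 2/16 = 1/8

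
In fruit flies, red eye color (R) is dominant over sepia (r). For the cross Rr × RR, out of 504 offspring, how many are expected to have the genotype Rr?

Punnett square for Rr × RR:
Offspring genotypes: 2 RR, 2 Rr
Total offspring: 4
Count with target: 2
Probability: 2/4 = 1/2
Expected count = 1/2 × 504 = 252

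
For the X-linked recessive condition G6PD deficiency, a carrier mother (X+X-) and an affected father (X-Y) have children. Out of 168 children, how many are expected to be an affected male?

Cross: X+X- × X-Y
Offspring: 1 X+X-, 1 X+Y, 1 X-X-, 1 X-Y
Probability of an affected male: 1/4
Expected count = 1/4 × 168 = 42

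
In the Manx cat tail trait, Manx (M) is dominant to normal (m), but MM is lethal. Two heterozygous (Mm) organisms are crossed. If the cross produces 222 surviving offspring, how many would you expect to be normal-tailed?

Cross: Mm × Mm
Punnett square offspring (before lethality): 1 MM, 2 Mm, 1 mm
The MM genotype is lethal (embryos die); surviving offspring: 2 Mm, 1 mm
normal-tailed: 1 out of 3 → fraction 1/3
Expected count = 1/3 × 222 = 74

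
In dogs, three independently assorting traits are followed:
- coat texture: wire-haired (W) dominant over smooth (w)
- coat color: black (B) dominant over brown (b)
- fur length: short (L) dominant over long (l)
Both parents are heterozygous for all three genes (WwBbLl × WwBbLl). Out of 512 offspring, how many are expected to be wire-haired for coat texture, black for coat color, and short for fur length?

Trihybrid cross: WwBbLl × WwBbLl
Each trait segregates independently with a 3:1 phenotypic ratio, so each gene contributes 3/4 (dominant) or 1/4 (recessive).
Target: wire-haired (coat texture), black (coat color), short (fur length)
Probability = product of independent per-trait probabilities
= 3/4 × 3/4 × 3/4 = 27/64
Expected count = 27/64 × 512 = 216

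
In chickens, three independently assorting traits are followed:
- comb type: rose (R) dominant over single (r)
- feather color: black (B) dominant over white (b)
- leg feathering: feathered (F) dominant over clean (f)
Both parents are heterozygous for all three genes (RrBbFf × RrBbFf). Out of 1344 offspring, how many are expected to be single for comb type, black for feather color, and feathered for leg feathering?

Trihybrid cross: RrBbFf × RrBbFf
Each trait segregates independently with a 3:1 phenotypic ratio, so each gene contributes 3/4 (dominant) or 1/4 (recessive).
Target: single (comb type), black (feather color), feathered (leg feathering)
Probability = product of independent per-trait probabilities
= 1/4 × 3/4 × 3/4 = 9/64
Expected count = 9/64 × 1344 = 189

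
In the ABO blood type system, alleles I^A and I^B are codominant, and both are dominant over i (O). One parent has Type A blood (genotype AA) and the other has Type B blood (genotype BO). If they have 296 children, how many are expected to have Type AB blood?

Cross: AA × BO
Possible offspring genotypes: 2 AB, 2 AO
Blood type counts: 2 Type AB, 2 Type A
Probability of Type AB: 2/4 = 1/2
Expected count = 1/2 × 296 = 148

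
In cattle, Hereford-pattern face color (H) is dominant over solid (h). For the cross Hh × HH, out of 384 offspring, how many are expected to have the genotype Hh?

Punnett square for Hh × HH:
Offspring genotypes: 2 HH, 2 Hh
Total offspring: 4
Count with target: 2
Probability: 2/4 = 1/2
Expected count = 1/2 × 384 = 192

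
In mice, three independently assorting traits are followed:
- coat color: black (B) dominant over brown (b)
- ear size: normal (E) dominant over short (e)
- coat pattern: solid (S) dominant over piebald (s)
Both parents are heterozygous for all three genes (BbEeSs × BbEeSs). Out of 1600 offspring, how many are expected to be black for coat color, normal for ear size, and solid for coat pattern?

Trihybrid cross: BbEeSs × BbEeSs
Each trait segregates independently with a 3:1 phenotypic ratio, so each gene contributes 3/4 (dominant) or 1/4 (recessive).
Target: black (coat color), normal (ear size), solid (coat pattern)
Probability = product of independent per-trait probabilities
= 3/4 × 3/4 × 3/4 = 27/64
Expected count = 27/64 × 1600 = 675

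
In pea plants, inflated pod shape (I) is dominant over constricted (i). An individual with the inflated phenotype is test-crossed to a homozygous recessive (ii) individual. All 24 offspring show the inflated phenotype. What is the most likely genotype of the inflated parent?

Test cross: ? × ii
All offspring are inflated.
If the unknown parent were heterozygous (Ii), about half of 24 offspring would be constricted; none are. The unknown parent is most likely homozygous dominant (II).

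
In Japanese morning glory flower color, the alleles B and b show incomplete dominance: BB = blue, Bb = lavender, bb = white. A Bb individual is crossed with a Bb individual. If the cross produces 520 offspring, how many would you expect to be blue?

Punnett square for Bb × Bb:
Offspring genotypes: 1 BB, 2 Bb, 1 bb
Phenotype counts: 1 blue, 2 lavender, 1 white
blue: 1 out of 4 → fraction 1/4
Expected count = 1/4 × 520 = 130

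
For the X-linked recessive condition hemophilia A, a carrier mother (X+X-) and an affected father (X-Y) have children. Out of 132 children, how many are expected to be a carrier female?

Cross: X+X- × X-Y
Offspring: 1 X+X-, 1 X+Y, 1 X-X-, 1 X-Y
Probability of a carrier female: 1/4
Expected count = 1/4 × 132 = 33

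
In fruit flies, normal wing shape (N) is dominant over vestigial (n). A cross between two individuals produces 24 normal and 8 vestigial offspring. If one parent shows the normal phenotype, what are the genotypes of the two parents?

Observed offspring: 24 normal, 8 vestigial
The observed ratio simplifies to 3:1. Vestigial (nn) offspring appear, so each parent must contribute one n allele. The parent stated to show normal carries N, so it is Nn. The other parent is then either Nn or nn: Nn × nn would give a 1:1 split, whereas Nn × Nn gives 3:1 — matching the data. So both parents are heterozygous (Nn × Nn).
Parent genotypes: Nn × Nn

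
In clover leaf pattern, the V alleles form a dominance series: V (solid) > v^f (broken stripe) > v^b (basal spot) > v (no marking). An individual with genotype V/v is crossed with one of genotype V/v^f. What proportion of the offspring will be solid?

Cross: V/v × V/v^f
Allele dominance: V > v^f > v^b > v
Offspring genotypes: 1 V/V, 1 V/v^f, 1 V/v, 1 v^f/v
Phenotype counts: 3 solid, 1 broken stripe
solid: 3 out of 4
Probability: 3/4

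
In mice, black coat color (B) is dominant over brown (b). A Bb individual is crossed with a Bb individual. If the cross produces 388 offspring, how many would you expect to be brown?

Punnett square for Bb × Bb:
Offspring genotypes: 1 BB, 2 Bb, 1 bb
black: 3, brown: 1
brown: 1 out of 4 → fraction 1/4
Expected count = 1/4 × 388 = 97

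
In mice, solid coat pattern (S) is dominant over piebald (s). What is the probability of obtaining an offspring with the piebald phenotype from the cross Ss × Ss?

Punnett square for Ss × Ss:
Offspring genotypes: 1 SS, 2 Ss, 1 ss
Total offspring: 4
Count with target: 1
Probability: 1/4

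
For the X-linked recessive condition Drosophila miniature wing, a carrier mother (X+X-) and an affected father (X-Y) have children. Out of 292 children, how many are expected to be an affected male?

Cross: X+X- × X-Y
Offspring: 1 X+X-, 1 X+Y, 1 X-X-, 1 X-Y
Probability of an affected male: 1/4
Expected count = 1/4 × 292 = 73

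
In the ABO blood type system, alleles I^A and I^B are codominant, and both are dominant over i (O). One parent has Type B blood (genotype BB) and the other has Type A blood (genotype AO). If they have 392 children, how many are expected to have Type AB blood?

Cross: BB × AO
Possible offspring genotypes: 2 AB, 2 BO
Blood type counts: 2 Type AB, 2 Type B
Probability of Type AB: 2/4 = 1/2
Expected count = 1/2 × 392 = 196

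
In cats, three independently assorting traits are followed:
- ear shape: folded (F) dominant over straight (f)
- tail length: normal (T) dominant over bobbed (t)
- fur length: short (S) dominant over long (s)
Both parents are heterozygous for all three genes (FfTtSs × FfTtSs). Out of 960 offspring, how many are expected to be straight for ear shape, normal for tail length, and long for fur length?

Trihybrid cross: FfTtSs × FfTtSs
Each trait segregates independently with a 3:1 phenotypic ratio, so each gene contributes 3/4 (dominant) or 1/4 (recessive).
Target: straight (ear shape), normal (tail length), long (fur length)
Probability = product of independent per-trait probabilities
= 1/4 × 3/4 × 1/4 = 3/64
Expected count = 3/64 × 960 = 45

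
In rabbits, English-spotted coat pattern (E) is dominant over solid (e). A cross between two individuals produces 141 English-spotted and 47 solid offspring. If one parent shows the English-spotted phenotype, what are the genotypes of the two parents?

Observed offspring: 141 English-spotted, 47 solid
The observed ratio simplifies to 3:1. Solid (ee) offspring appear, so each parent must contribute one e allele. The parent stated to show English-spotted carries E, so it is Ee. The other parent is then either Ee or ee: Ee × ee would give a 1:1 split, whereas Ee × Ee gives 3:1 — matching the data. So both parents are heterozygous (Ee × Ee).
Parent genotypes: Ee × Ee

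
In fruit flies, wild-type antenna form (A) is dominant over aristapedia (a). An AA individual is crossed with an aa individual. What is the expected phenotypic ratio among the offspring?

Punnett square for AA × aa:
Offspring genotypes: 4 Aa
wild-type: 4, aristapedia: 0
Ratio: all wild-type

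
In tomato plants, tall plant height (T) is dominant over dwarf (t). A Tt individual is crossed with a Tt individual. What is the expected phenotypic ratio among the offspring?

Punnett square for Tt × Tt:
Offspring genotypes: 1 TT, 2 Tt, 1 tt
tall: 3, dwarf: 1
Ratio: 3:1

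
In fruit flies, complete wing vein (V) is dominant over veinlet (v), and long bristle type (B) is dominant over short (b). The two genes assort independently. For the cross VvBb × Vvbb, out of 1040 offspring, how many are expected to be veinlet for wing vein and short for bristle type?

Dihybrid cross VvBb × Vvbb — consider each gene separately:
wing vein: Vv × Vv → 1 VV, 2 Vv, 1 vv → 3 V_ : 1 vv (out of 4)
bristle type: Bb × bb → 2 Bb, 2 bb → 2 B_ : 2 bb (out of 4)
Looking for: veinlet (vv) and short (bb)
P(veinlet) = 1/4, P(short) = 2/4
P(both) = 1/4 × 2/4 = 2/16 = 1/8
Expected count = 1/8 × 1040 = 130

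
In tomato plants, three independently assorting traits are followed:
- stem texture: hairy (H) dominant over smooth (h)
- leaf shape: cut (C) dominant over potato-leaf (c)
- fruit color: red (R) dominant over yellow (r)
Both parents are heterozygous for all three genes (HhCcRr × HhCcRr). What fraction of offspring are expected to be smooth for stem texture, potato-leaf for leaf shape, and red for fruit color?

Trihybrid cross: HhCcRr × HhCcRr
Each trait segregates independently with a 3:1 phenotypic ratio, so each gene contributes 3/4 (dominant) or 1/4 (recessive).
Target: smooth (stem texture), potato-leaf (leaf shape), red (fruit color)
Probability = product of independent per-trait probabilities
= 1/4 × 1/4 × 3/4 = 3/64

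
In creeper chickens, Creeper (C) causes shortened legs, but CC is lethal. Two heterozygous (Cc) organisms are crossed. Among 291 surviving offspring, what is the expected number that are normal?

Cross: Cc × Cc
Punnett square offspring (before lethality): 1 CC, 2 Cc, 1 cc
The CC genotype is lethal (embryos die); surviving offspring: 2 Cc, 1 cc
normal: 1 out of 3 → fraction 1/3
Expected count = 1/3 × 291 = 97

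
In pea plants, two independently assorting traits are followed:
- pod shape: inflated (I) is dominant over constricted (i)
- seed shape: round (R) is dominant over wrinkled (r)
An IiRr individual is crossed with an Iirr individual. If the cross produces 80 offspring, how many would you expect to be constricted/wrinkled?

Dihybrid cross IiRr × Iirr — consider each gene separately:
pod shape: Ii × Ii → 1 II, 2 Ii, 1 ii → 3 I_ : 1 ii (out of 4)
seed shape: Rr × rr → 2 Rr, 2 rr → 2 R_ : 2 rr (out of 4)
Combine (counts out of 4 × 4 = 16): inflated/round (I_R_) = 3×2 = 6; inflated/wrinkled (I_rr) = 3×2 = 6; constricted/round (iiR_) = 1×2 = 2; constricted/wrinkled (iirr) = 1×2 = 2
Phenotype counts (out of 16): 6 inflated/round, 6 inflated/wrinkled, 2 constricted/round, 2 constricted/wrinkled
constricted/wrinkled: 2 out of 16 → fraction 1/8
Expected count = 1/8 × 80 = 10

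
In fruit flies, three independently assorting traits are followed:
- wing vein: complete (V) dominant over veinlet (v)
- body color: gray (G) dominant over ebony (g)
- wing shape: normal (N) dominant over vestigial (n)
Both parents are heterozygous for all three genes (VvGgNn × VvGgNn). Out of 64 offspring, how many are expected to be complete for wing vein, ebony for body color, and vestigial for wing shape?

Trihybrid cross: VvGgNn × VvGgNn
Each trait segregates independently with a 3:1 phenotypic ratio, so each gene contributes 3/4 (dominant) or 1/4 (recessive).
Target: complete (wing vein), ebony (body color), vestigial (wing shape)
Probability = product of independent per-trait probabilities
= 3/4 × 1/4 × 1/4 = 3/64
Expected count = 3/64 × 64 = 3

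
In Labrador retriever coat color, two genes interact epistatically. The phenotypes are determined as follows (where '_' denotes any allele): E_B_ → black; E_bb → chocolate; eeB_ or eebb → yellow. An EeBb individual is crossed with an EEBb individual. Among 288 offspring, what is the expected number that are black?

Cross: EeBb × EEBb — consider each gene separately:
E gene: Ee × EE → 2 EE, 2 Ee → 4 E_ (out of 4)
B gene: Bb × Bb → 1 BB, 2 Bb, 1 bb → 3 B_ : 1 bb (out of 4)
Genotype classes (out of 4 × 4 = 16): E_B_ = 4×3 = 12; E_bb = 4×1 = 4
Apply the phenotype rules: E_B_ (12) → black; E_bb (4) → chocolate
Phenotype counts (out of 16): 12 black, 4 chocolate
black: 12 out of 16 → fraction 3/4
Expected count = 3/4 × 288 = 216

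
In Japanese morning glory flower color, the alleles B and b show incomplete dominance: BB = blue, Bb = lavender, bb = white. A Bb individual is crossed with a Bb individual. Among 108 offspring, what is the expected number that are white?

Punnett square for Bb × Bb:
Offspring genotypes: 1 BB, 2 Bb, 1 bb
Phenotype counts: 1 blue, 2 lavender, 1 white
white: 1 out of 4 → fraction 1/4
Expected count = 1/4 × 108 = 27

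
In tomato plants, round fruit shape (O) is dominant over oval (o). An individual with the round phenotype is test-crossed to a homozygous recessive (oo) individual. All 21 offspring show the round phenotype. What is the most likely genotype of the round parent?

Test cross: ? × oo
All offspring are round.
If the unknown parent were heterozygous (Oo), about half of 21 offspring would be oval; none are. The unknown parent is most likely homozygous dominant (OO).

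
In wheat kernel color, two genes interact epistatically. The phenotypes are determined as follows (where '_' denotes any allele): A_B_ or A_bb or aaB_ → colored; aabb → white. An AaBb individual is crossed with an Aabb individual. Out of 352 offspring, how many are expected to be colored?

Cross: AaBb × Aabb — consider each gene separately:
A gene: Aa × Aa → 1 AA, 2 Aa, 1 aa → 3 A_ : 1 aa (out of 4)
B gene: Bb × bb → 2 Bb, 2 bb → 2 B_ : 2 bb (out of 4)
Genotype classes (out of 4 × 4 = 16): A_B_ = 3×2 = 6; A_bb = 3×2 = 6; aaB_ = 1×2 = 2; aabb = 1×2 = 2
Apply the phenotype rules: A_B_ (6) + A_bb (6) + aaB_ (2) → colored; aabb (2) → white
Phenotype counts (out of 16): 14 colored, 2 white
colored: 14 out of 16 → fraction 7/8
Expected count = 7/8 × 352 = 308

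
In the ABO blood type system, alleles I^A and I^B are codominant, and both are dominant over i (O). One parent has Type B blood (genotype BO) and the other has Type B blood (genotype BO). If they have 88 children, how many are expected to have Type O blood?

Cross: BO × BO
Possible offspring genotypes: 1 BB, 2 BO, 1 OO
Blood type counts: 3 Type B, 1 Type O
Probability of Type O: 1/4
Expected count = 1/4 × 88 = 22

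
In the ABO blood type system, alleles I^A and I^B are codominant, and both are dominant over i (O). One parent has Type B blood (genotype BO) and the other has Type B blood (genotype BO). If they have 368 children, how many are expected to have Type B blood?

Cross: BO × BO
Possible offspring genotypes: 1 BB, 2 BO, 1 OO
Blood type counts: 3 Type B, 1 Type O
Probability of Type B: 3/4
Expected count = 3/4 × 368 = 276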